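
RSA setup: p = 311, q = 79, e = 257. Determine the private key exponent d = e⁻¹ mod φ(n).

φ(n) = (p−1)(q−1) = 310·78 = 24180.
Need d with 257·d ≡ 1 (mod 24180). Apply the extended Euclidean algorithm:
24180 = 94·257 + 22
257 = 11·22 + 15
22 = 1·15 + 7
15 = 2·7 + 1
7 = 7·1 + 0
Back-substitute:
1 = 15 − 2·7
1 = −2·22 + 3·15
1 = 3·257 − 35·22
1 = −35·24180 + 3293·257
So 257·3293 ≡ 1 (mod 24180), hence d = 3293.

3293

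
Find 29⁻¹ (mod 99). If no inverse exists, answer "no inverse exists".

41

gcd(99, 29) by repeated division:
99 = 3*29 + 12
29 = 2*12 + 5
12 = 2*5 + 2
5 = 2*2 + 1
2 = 2*1 + 0
gcd = 1, so the inverse exists. Back-substitute:
1 = 5 − 2·2
1 = −2·12 + 5·5
1 = 5·29 − 12·12
1 = −12·99 + 41·29
So 29·41 ≡ 1 (mod 99).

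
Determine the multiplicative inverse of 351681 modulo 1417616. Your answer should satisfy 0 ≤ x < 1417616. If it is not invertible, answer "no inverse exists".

437441

Run Euclid on (1417616, 351681):
1417616 = 4·351681 + 10892
351681 = 32·10892 + 3137
10892 = 3·3137 + 1481
3137 = 2·1481 + 175
1481 = 8·175 + 81
175 = 2·81 + 13
81 = 6·13 + 3
13 = 4·3 + 1
3 = 3·1 + 0
The gcd is 1. Working backward:
1 = 13 − 4·3
1 = −4·81 + 25·13
1 = 25·175 − 54·81
1 = −54·1481 + 457·175
1 = 457·3137 − 968·1481
1 = −968·10892 + 3361·3137
1 = 3361·351681 − 108520·10892
1 = −108520·1417616 + 437441·351681
So 351681·437441 ≡ 1 (mod 1417616).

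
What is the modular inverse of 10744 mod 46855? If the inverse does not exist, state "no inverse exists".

1679

Extended Euclidean algorithm:
46855 = 4·10744 + 3879
10744 = 2·3879 + 2986
3879 = 1·2986 + 893
2986 = 3·893 + 307
893 = 2·307 + 279
307 = 1·279 + 28
279 = 9·28 + 27
28 = 1·27 + 1
27 = 27·1 + 0
gcd = 1, so the inverse exists. Back-substitute:
1 = 28 − 27
1 = −279 + 10·28
1 = 10·307 − 11·279
1 = −11·893 + 32·307
1 = 32·2986 − 107·893
1 = −107·3879 + 139·2986
1 = 139·10744 − 385·3879
1 = −385·46855 + 1679·10744
So 10744·1679 ≡ 1 (mod 46855).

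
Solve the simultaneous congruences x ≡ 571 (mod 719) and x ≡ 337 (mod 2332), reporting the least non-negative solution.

856181

Write x = 571 + 719·k. Then 719·k ≡ 337 − 571 ≡ 2098 (mod 2332).
Need 719⁻¹ mod 2332. Extended Euclid on (2332, 719):
2332 = 3*719 + 175
719 = 4*175 + 19
175 = 9*19 + 4
19 = 4*4 + 3
4 = 1*3 + 1
3 = 3*1 + 0
Back-substitute:
1 = 4 − 3
1 = −19 + 5·4
1 = 5·175 − 46·19
1 = −46·719 + 189·175
1 = 189·2332 − 613·719
719⁻¹ ≡ 1719 (mod 2332), so k ≡ 1719·2098 ≡ 1190 (mod 2332).
x = 571 + 719·1190 = 856181.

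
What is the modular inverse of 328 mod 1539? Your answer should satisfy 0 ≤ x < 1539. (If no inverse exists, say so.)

61

Run Euclid on (1539, 328):
1539 = 4·328 + 227
328 = 1·227 + 101
227 = 2·101 + 25
101 = 4·25 + 1
25 = 25·1 + 0
gcd = 1, so the inverse exists. Back-substitute:
1 = 101 − 4·25
1 = −4·227 + 9·101
1 = 9·328 − 13·227
1 = −13·1539 + 61·328
So 328·61 ≡ 1 (mod 1539).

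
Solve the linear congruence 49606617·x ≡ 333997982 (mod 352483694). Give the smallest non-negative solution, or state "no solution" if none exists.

First find gcd(49606617, 352483694):
352483694 = 7·49606617 + 5237375
49606617 = 9·5237375 + 2470242
5237375 = 2·2470242 + 296891
2470242 = 8·296891 + 95114
296891 = 3·95114 + 11549
95114 = 8·11549 + 2722
11549 = 4·2722 + 661
2722 = 4·661 + 78
661 = 8·78 + 37
78 = 2·37 + 4
37 = 9·4 + 1
4 = 4·1 + 0
gcd = 1, so a unique solution mod 352483694 exists.
Back-substitute for the Bézout coefficients:
1 = 37 − 9·4
1 = −9·78 + 19·37
1 = 19·661 − 161·78
1 = −161·2722 + 663·661
1 = 663·11549 − 2813·2722
1 = −2813·95114 + 23167·11549
1 = 23167·296891 − 72314·95114
1 = −72314·2470242 + 601679·296891
1 = 601679·5237375 − 1275672·2470242
1 = −1275672·49606617 + 12082727·5237375
1 = 12082727·352483694 − 85854761·49606617
So 49606617·(-85854761) ≡ 1 (mod 352483694), giving 49606617⁻¹ ≡ 266628933.
x ≡ 49606617⁻¹·333997982 ≡ 266628933·333997982 ≡ 2260618 (mod 352483694).

2260618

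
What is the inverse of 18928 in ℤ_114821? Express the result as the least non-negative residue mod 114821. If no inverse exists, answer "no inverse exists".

no inverse exists

Compute gcd(18928, 114821):
114821 = 6×18928 + 1253
18928 = 15×1253 + 133
1253 = 9×133 + 56
133 = 2×56 + 21
56 = 2×21 + 14
21 = 1×14 + 7
14 = 2×7 + 0
gcd(18928, 114821) = 7 ≠ 1, so 18928 has no multiplicative inverse modulo 114821.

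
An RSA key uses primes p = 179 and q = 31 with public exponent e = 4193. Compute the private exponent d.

φ(n) = (p−1)(q−1) = 178·30 = 5340.
Need d with 4193·d ≡ 1 (mod 5340). Apply the extended Euclidean algorithm:
5340 = 1×4193 + 1147
4193 = 3×1147 + 752
1147 = 1×752 + 395
752 = 1×395 + 357
395 = 1×357 + 38
357 = 9×38 + 15
38 = 2×15 + 8
15 = 1×8 + 7
8 = 1×7 + 1
7 = 7×1 + 0
Back-substitute:
1 = 8 − 7
1 = −15 + 2·8
1 = 2·38 − 5·15
1 = −5·357 + 47·38
1 = 47·395 − 52·357
1 = −52·752 + 99·395
1 = 99·1147 − 151·752
1 = −151·4193 + 552·1147
1 = 552·5340 − 703·4193
So 4193·(-703) ≡ 1 (mod 5340), hence d ≡ -703 ≡ 4637 (mod 5340).

4637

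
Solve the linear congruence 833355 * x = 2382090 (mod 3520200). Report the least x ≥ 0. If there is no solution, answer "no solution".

First find gcd(833355, 3520200):
3520200 = 4·833355 + 186780
833355 = 4·186780 + 86235
186780 = 2·86235 + 14310
86235 = 6·14310 + 375
14310 = 38·375 + 60
375 = 6·60 + 15
60 = 4·15 + 0
gcd = 15 and 15 | 2382090, so solutions exist. Divide through by 15: 55557x ≡ 158806 (mod 234680).
Now find 55557⁻¹ mod 234680:
234680 = 4*55557 + 12452
55557 = 4*12452 + 5749
12452 = 2*5749 + 954
5749 = 6*954 + 25
954 = 38*25 + 4
25 = 6*4 + 1
4 = 4*1 + 0
Back-substitute:
1 = 25 − 6·4
1 = −6·954 + 229·25
1 = 229·5749 − 1380·954
1 = −1380·12452 + 2989·5749
1 = 2989·55557 − 13336·12452
1 = −13336·234680 + 56333·55557
So 55557⁻¹ ≡ 56333 (mod 234680).
Then x ≡ 56333·158806 ≡ 16798 (mod 234680); the smallest non-negative solution is x = 16798.

16798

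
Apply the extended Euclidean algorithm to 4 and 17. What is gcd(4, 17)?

Euclidean algorithm:
17 = 4×4 + 1
4 = 4×1 + 0
gcd(4, 17) = 1.
Express as a combination:
1 = 17 − 4·4
So 1 = (1)·17 + (-4)·4.

1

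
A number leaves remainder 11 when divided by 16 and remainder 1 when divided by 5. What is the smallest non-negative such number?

11

Write x = 11 + 16·k. Then 16·k ≡ 1 − 11 ≡ 0 (mod 5).
Need 16⁻¹ mod 5. Extended Euclid on (5, 1):
5 = 5×1 + 0
16⁻¹ ≡ 1 (mod 5), so k ≡ 1·0 ≡ 0 (mod 5).
x = 11 + 16·0 = 11.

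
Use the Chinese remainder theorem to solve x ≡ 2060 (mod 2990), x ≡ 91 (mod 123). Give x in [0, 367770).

166510

Write x = 2060 + 2990·k. Then 2990·k ≡ 91 − 2060 ≡ 122 (mod 123).
Need 2990⁻¹ mod 123. Extended Euclid on (123, 38):
123 = 3×38 + 9
38 = 4×9 + 2
9 = 4×2 + 1
2 = 2×1 + 0
Back-substitute:
1 = 9 − 4·2
1 = −4·38 + 17·9
1 = 17·123 − 55·38
2990⁻¹ ≡ 68 (mod 123), so k ≡ 68·122 ≡ 55 (mod 123).
x = 2060 + 2990·55 = 166510.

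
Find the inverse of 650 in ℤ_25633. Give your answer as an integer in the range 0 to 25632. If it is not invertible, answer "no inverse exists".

Apply the Euclidean algorithm to 25633 and 650:
25633 = 39×650 + 283
650 = 2×283 + 84
283 = 3×84 + 31
84 = 2×31 + 22
31 = 1×22 + 9
22 = 2×9 + 4
9 = 2×4 + 1
4 = 4×1 + 0
gcd = 1, so the inverse exists. Back-substitute:
1 = 9 − 2·4
1 = −2·22 + 5·9
1 = 5·31 − 7·22
1 = −7·84 + 19·31
1 = 19·283 − 64·84
1 = −64·650 + 147·283
1 = 147·25633 − 5797·650
So 650·(-5797) ≡ 1 (mod 25633), and -5797 ≡ 19836 (mod 25633).

19836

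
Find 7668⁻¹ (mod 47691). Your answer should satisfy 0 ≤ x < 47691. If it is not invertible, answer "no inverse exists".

no inverse exists

Euclidean algorithm on 47691, 7668:
47691 = 6×7668 + 1683
7668 = 4×1683 + 936
1683 = 1×936 + 747
936 = 1×747 + 189
747 = 3×189 + 180
189 = 1×180 + 9
180 = 20×9 + 0
gcd(7668, 47691) = 9 ≠ 1, so 7668 has no multiplicative inverse modulo 47691.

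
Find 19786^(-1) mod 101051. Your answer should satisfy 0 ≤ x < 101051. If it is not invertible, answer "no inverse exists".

43784

Apply the Euclidean algorithm to 101051 and 19786:
101051 = 5*19786 + 2121
19786 = 9*2121 + 697
2121 = 3*697 + 30
697 = 23*30 + 7
30 = 4*7 + 2
7 = 3*2 + 1
2 = 2*1 + 0
gcd = 1, so the inverse exists. Back-substitute:
1 = 7 − 3·2
1 = −3·30 + 13·7
1 = 13·697 − 302·30
1 = −302·2121 + 919·697
1 = 919·19786 − 8573·2121
1 = −8573·101051 + 43784·19786
So 19786·43784 ≡ 1 (mod 101051).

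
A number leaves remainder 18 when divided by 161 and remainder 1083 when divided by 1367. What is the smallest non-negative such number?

Write x = 18 + 161·k. Then 161·k ≡ 1083 − 18 ≡ 1065 (mod 1367).
Need 161⁻¹ mod 1367. Extended Euclid on (1367, 161):
1367 = 8×161 + 79
161 = 2×79 + 3
79 = 26×3 + 1
3 = 3×1 + 0
Back-substitute:
1 = 79 − 26·3
1 = −26·161 + 53·79
1 = 53·1367 − 450·161
161⁻¹ ≡ 917 (mod 1367), so k ≡ 917·1065 ≡ 567 (mod 1367).
x = 18 + 161·567 = 91305.

91305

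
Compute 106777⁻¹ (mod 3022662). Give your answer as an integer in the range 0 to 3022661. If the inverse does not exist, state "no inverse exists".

2386549

Extended Euclidean algorithm:
3022662 = 28×106777 + 32906
106777 = 3×32906 + 8059
32906 = 4×8059 + 670
8059 = 12×670 + 19
670 = 35×19 + 5
19 = 3×5 + 4
5 = 1×4 + 1
4 = 4×1 + 0
Since gcd(106777, 3022662) = 1, back-substitute to write 1 as a combination:
1 = 5 − 4
1 = −19 + 4·5
1 = 4·670 − 141·19
1 = −141·8059 + 1696·670
1 = 1696·32906 − 6925·8059
1 = −6925·106777 + 22471·32906
1 = 22471·3022662 − 636113·106777
Hence 106777⁻¹ ≡ -636113 ≡ 2386549 (mod 3022662).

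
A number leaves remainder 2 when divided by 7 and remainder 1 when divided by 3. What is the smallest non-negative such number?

16

Write x = 2 + 7·k. Then 7·k ≡ 1 − 2 ≡ 2 (mod 3).
Need 7⁻¹ mod 3. Extended Euclid on (3, 1):
3 = 3×1 + 0
7⁻¹ ≡ 1 (mod 3), so k ≡ 1·2 ≡ 2 (mod 3).
x = 2 + 7·2 = 16.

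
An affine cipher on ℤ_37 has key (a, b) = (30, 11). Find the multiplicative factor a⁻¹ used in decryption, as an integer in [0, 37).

gcd(37, 30) by repeated division:
37 = 1·30 + 7
30 = 4·7 + 2
7 = 3·2 + 1
2 = 2·1 + 0
The gcd is 1. Working backward:
1 = 7 − 3·2
1 = −3·30 + 13·7
1 = 13·37 − 16·30
Hence 30⁻¹ ≡ -16 ≡ 21 (mod 37).

21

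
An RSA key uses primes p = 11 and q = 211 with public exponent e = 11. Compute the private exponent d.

191

φ(n) = (p−1)(q−1) = 10·210 = 2100.
Need d with 11·d ≡ 1 (mod 2100). Apply the extended Euclidean algorithm:
2100 = 190*11 + 10
11 = 1*10 + 1
10 = 10*1 + 0
Back-substitute:
1 = 11 − 10
1 = −2100 + 191·11
So 11·191 ≡ 1 (mod 2100), hence d = 191.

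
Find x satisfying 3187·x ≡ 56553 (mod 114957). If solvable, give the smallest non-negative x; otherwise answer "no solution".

26205

First find gcd(3187, 114957):
114957 = 36×3187 + 225
3187 = 14×225 + 37
225 = 6×37 + 3
37 = 12×3 + 1
3 = 3×1 + 0
gcd = 1, so a unique solution mod 114957 exists.
Back-substitute for the Bézout coefficients:
1 = 37 − 12·3
1 = −12·225 + 73·37
1 = 73·3187 − 1034·225
1 = −1034·114957 + 37297·3187
So 3187·(37297) ≡ 1 (mod 114957), giving 3187⁻¹ ≡ 37297.
x ≡ 3187⁻¹·56553 ≡ 37297·56553 ≡ 26205 (mod 114957).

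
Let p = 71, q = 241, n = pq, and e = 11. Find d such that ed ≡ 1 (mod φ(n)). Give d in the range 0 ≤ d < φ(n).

10691

φ(n) = (p−1)(q−1) = 70·240 = 16800.
Need d with 11·d ≡ 1 (mod 16800). Apply the extended Euclidean algorithm:
16800 = 1527×11 + 3
11 = 3×3 + 2
3 = 1×2 + 1
2 = 2×1 + 0
Back-substitute:
1 = 3 − 2
1 = −11 + 4·3
1 = 4·16800 − 6109·11
So 11·(-6109) ≡ 1 (mod 16800), hence d ≡ -6109 ≡ 10691 (mod 16800).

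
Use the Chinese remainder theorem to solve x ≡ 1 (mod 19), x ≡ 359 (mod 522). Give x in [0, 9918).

Write x = 1 + 19·k. Then 19·k ≡ 359 − 1 ≡ 358 (mod 522).
Need 19⁻¹ mod 522. Extended Euclid on (522, 19):
522 = 27·19 + 9
19 = 2·9 + 1
9 = 9·1 + 0
Back-substitute:
1 = 19 − 2·9
1 = −2·522 + 55·19
19⁻¹ ≡ 55 (mod 522), so k ≡ 55·358 ≡ 376 (mod 522).
x = 1 + 19·376 = 7145.

7145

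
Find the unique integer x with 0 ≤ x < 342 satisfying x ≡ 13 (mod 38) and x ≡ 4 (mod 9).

Write x = 13 + 38·k. Then 38·k ≡ 4 − 13 ≡ 0 (mod 9).
Need 38⁻¹ mod 9. Extended Euclid on (9, 2):
9 = 4·2 + 1
2 = 2·1 + 0
Back-substitute:
1 = 9 − 4·2
38⁻¹ ≡ 5 (mod 9), so k ≡ 5·0 ≡ 0 (mod 9).
x = 13 + 38·0 = 13.

13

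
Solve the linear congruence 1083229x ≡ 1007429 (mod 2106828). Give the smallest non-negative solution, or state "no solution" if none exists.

173477

First find gcd(1083229, 2106828):
2106828 = 1×1083229 + 1023599
1083229 = 1×1023599 + 59630
1023599 = 17×59630 + 9889
59630 = 6×9889 + 296
9889 = 33×296 + 121
296 = 2×121 + 54
121 = 2×54 + 13
54 = 4×13 + 2
13 = 6×2 + 1
2 = 2×1 + 0
gcd = 1, so a unique solution mod 2106828 exists.
Back-substitute for the Bézout coefficients:
1 = 13 − 6·2
1 = −6·54 + 25·13
1 = 25·121 − 56·54
1 = −56·296 + 137·121
1 = 137·9889 − 4577·296
1 = −4577·59630 + 27599·9889
1 = 27599·1023599 − 473760·59630
1 = −473760·1083229 + 501359·1023599
1 = 501359·2106828 − 975119·1083229
So 1083229·(-975119) ≡ 1 (mod 2106828), giving 1083229⁻¹ ≡ 1131709.
x ≡ 1083229⁻¹·1007429 ≡ 1131709·1007429 ≡ 173477 (mod 2106828).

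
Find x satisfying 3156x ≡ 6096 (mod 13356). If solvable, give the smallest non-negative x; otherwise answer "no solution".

806

First find gcd(3156, 13356):
13356 = 4·3156 + 732
3156 = 4·732 + 228
732 = 3·228 + 48
228 = 4·48 + 36
48 = 1·36 + 12
36 = 3·12 + 0
gcd = 12 and 12 | 6096, so solutions exist. Divide through by 12: 263x ≡ 508 (mod 1113).
Now find 263⁻¹ mod 1113:
1113 = 4×263 + 61
263 = 4×61 + 19
61 = 3×19 + 4
19 = 4×4 + 3
4 = 1×3 + 1
3 = 3×1 + 0
Back-substitute:
1 = 4 − 3
1 = −19 + 5·4
1 = 5·61 − 16·19
1 = −16·263 + 69·61
1 = 69·1113 − 292·263
So 263·(-292) ≡ 1 (mod 1113), i.e. 263⁻¹ ≡ 821.
Then x ≡ 821·508 ≡ 806 (mod 1113); the smallest non-negative solution is x = 806.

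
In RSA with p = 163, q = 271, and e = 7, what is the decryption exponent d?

φ(n) = (p−1)(q−1) = 162·270 = 43740.
Need d with 7·d ≡ 1 (mod 43740). Apply the extended Euclidean algorithm:
43740 = 6248*7 + 4
7 = 1*4 + 3
4 = 1*3 + 1
3 = 3*1 + 0
Back-substitute:
1 = 4 − 3
1 = −7 + 2·4
1 = 2·43740 − 12497·7
So 7·(-12497) ≡ 1 (mod 43740), hence d ≡ -12497 ≡ 31243 (mod 43740).

31243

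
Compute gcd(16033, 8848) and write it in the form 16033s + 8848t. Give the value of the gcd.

1

Euclidean algorithm:
16033 = 1·8848 + 7185
8848 = 1·7185 + 1663
7185 = 4·1663 + 533
1663 = 3·533 + 64
533 = 8·64 + 21
64 = 3·21 + 1
21 = 21·1 + 0
gcd(16033, 8848) = 1.
Working backward:
1 = 64 − 3·21
1 = −3·533 + 25·64
1 = 25·1663 − 78·533
1 = −78·7185 + 337·1663
1 = 337·8848 − 415·7185
1 = −415·16033 + 752·8848
So 1 = (-415)·16033 + (752)·8848.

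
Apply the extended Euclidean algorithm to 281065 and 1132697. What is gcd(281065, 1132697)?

1

Euclidean algorithm:
1132697 = 4*281065 + 8437
281065 = 33*8437 + 2644
8437 = 3*2644 + 505
2644 = 5*505 + 119
505 = 4*119 + 29
119 = 4*29 + 3
29 = 9*3 + 2
3 = 1*2 + 1
2 = 2*1 + 0
gcd(281065, 1132697) = 1.
Express as a combination:
1 = 3 − 2
1 = −29 + 10·3
1 = 10·119 − 41·29
1 = −41·505 + 174·119
1 = 174·2644 − 911·505
1 = −911·8437 + 2907·2644
1 = 2907·281065 − 96842·8437
1 = −96842·1132697 + 390275·281065
So 1 = (-96842)·1132697 + (390275)·281065.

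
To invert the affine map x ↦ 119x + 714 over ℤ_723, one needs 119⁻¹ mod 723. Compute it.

Extended Euclidean algorithm:
723 = 6×119 + 9
119 = 13×9 + 2
9 = 4×2 + 1
2 = 2×1 + 0
gcd = 1, so the inverse exists. Back-substitute:
1 = 9 − 4·2
1 = −4·119 + 53·9
1 = 53·723 − 322·119
So 119·(-322) ≡ 1 (mod 723), and -322 ≡ 401 (mod 723).

401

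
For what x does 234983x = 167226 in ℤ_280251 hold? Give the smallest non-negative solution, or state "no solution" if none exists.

First find gcd(234983, 280251):
280251 = 1*234983 + 45268
234983 = 5*45268 + 8643
45268 = 5*8643 + 2053
8643 = 4*2053 + 431
2053 = 4*431 + 329
431 = 1*329 + 102
329 = 3*102 + 23
102 = 4*23 + 10
23 = 2*10 + 3
10 = 3*3 + 1
3 = 3*1 + 0
gcd = 1, so a unique solution mod 280251 exists.
Back-substitute for the Bézout coefficients:
1 = 10 − 3·3
1 = −3·23 + 7·10
1 = 7·102 − 31·23
1 = −31·329 + 100·102
1 = 100·431 − 131·329
1 = −131·2053 + 624·431
1 = 624·8643 − 2627·2053
1 = −2627·45268 + 13759·8643
1 = 13759·234983 − 71422·45268
1 = −71422·280251 + 85181·234983
So 234983·(85181) ≡ 1 (mod 280251), giving 234983⁻¹ ≡ 85181.
x ≡ 234983⁻¹·167226 ≡ 85181·167226 ≡ 160329 (mod 280251).

160329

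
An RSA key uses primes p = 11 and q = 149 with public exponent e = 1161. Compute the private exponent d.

1081

φ(n) = (p−1)(q−1) = 10·148 = 1480.
Need d with 1161·d ≡ 1 (mod 1480). Apply the extended Euclidean algorithm:
1480 = 1×1161 + 319
1161 = 3×319 + 204
319 = 1×204 + 115
204 = 1×115 + 89
115 = 1×89 + 26
89 = 3×26 + 11
26 = 2×11 + 4
11 = 2×4 + 3
4 = 1×3 + 1
3 = 3×1 + 0
Back-substitute:
1 = 4 − 3
1 = −11 + 3·4
1 = 3·26 − 7·11
1 = −7·89 + 24·26
1 = 24·115 − 31·89
1 = −31·204 + 55·115
1 = 55·319 − 86·204
1 = −86·1161 + 313·319
1 = 313·1480 − 399·1161
So 1161·(-399) ≡ 1 (mod 1480), hence d ≡ -399 ≡ 1081 (mod 1480).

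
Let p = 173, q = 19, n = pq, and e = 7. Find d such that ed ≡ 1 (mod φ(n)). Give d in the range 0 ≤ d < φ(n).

φ(n) = (p−1)(q−1) = 172·18 = 3096.
Need d with 7·d ≡ 1 (mod 3096). Apply the extended Euclidean algorithm:
3096 = 442×7 + 2
7 = 3×2 + 1
2 = 2×1 + 0
Back-substitute:
1 = 7 − 3·2
1 = −3·3096 + 1327·7
So 7·1327 ≡ 1 (mod 3096), hence d = 1327.

1327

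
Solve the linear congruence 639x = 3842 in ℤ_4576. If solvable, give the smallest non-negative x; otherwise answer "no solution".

First find gcd(639, 4576):
4576 = 7·639 + 103
639 = 6·103 + 21
103 = 4·21 + 19
21 = 1·19 + 2
19 = 9·2 + 1
2 = 2·1 + 0
gcd = 1, so a unique solution mod 4576 exists.
Back-substitute for the Bézout coefficients:
1 = 19 − 9·2
1 = −9·21 + 10·19
1 = 10·103 − 49·21
1 = −49·639 + 304·103
1 = 304·4576 − 2177·639
So 639·(-2177) ≡ 1 (mod 4576), giving 639⁻¹ ≡ 2399.
x ≡ 639⁻¹·3842 ≡ 2399·3842 ≡ 894 (mod 4576).

894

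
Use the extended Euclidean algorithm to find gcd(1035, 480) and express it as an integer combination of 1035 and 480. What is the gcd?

15

Euclidean algorithm:
1035 = 2×480 + 75
480 = 6×75 + 30
75 = 2×30 + 15
30 = 2×15 + 0
gcd(1035, 480) = 15.
Back-substituting:
15 = 75 − 2·30
15 = −2·480 + 13·75
15 = 13·1035 − 28·480
So 15 = (13)·1035 + (-28)·480.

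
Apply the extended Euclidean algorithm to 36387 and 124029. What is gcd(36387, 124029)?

Apply Euclid's algorithm to 124029 and 36387:
124029 = 3·36387 + 14868
36387 = 2·14868 + 6651
14868 = 2·6651 + 1566
6651 = 4·1566 + 387
1566 = 4·387 + 18
387 = 21·18 + 9
18 = 2·9 + 0
gcd(36387, 124029) = 9.
Express as a combination:
9 = 387 − 21·18
9 = −21·1566 + 85·387
9 = 85·6651 − 361·1566
9 = −361·14868 + 807·6651
9 = 807·36387 − 1975·14868
9 = −1975·124029 + 6732·36387
So 9 = (-1975)·124029 + (6732)·36387.

9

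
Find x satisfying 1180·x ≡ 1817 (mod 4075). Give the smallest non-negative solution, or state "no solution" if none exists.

gcd(1180, 4075):
4075 = 3*1180 + 535
1180 = 2*535 + 110
535 = 4*110 + 95
110 = 1*95 + 15
95 = 6*15 + 5
15 = 3*5 + 0
gcd = 5, but 5 ∤ 1817, so the congruence has no solution.

no solution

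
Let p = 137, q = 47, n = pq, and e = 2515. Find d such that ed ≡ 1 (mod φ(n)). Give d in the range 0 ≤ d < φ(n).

1291

φ(n) = (p−1)(q−1) = 136·46 = 6256.
Need d with 2515·d ≡ 1 (mod 6256). Apply the extended Euclidean algorithm:
6256 = 2·2515 + 1226
2515 = 2·1226 + 63
1226 = 19·63 + 29
63 = 2·29 + 5
29 = 5·5 + 4
5 = 1·4 + 1
4 = 4·1 + 0
Back-substitute:
1 = 5 − 4
1 = −29 + 6·5
1 = 6·63 − 13·29
1 = −13·1226 + 253·63
1 = 253·2515 − 519·1226
1 = −519·6256 + 1291·2515
So 2515·1291 ≡ 1 (mod 6256), hence d = 1291.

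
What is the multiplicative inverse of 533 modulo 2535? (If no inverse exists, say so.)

Euclidean algorithm on 2535, 533:
2535 = 4*533 + 403
533 = 1*403 + 130
403 = 3*130 + 13
130 = 10*13 + 0
Since gcd = 13 > 1, 533 is not a unit mod 2535.

no inverse exists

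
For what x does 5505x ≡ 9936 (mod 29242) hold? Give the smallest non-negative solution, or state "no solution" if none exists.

First find gcd(5505, 29242):
29242 = 5·5505 + 1717
5505 = 3·1717 + 354
1717 = 4·354 + 301
354 = 1·301 + 53
301 = 5·53 + 36
53 = 1·36 + 17
36 = 2·17 + 2
17 = 8·2 + 1
2 = 2·1 + 0
gcd = 1, so a unique solution mod 29242 exists.
Back-substitute for the Bézout coefficients:
1 = 17 − 8·2
1 = −8·36 + 17·17
1 = 17·53 − 25·36
1 = −25·301 + 142·53
1 = 142·354 − 167·301
1 = −167·1717 + 810·354
1 = 810·5505 − 2597·1717
1 = −2597·29242 + 13795·5505
So 5505·(13795) ≡ 1 (mod 29242), giving 5505⁻¹ ≡ 13795.
x ≡ 5505⁻¹·9936 ≡ 13795·9936 ≡ 9866 (mod 29242).

9866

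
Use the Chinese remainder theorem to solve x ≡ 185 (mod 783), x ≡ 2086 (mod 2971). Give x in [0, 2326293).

1814396

Write x = 185 + 783·k. Then 783·k ≡ 2086 − 185 ≡ 1901 (mod 2971).
Need 783⁻¹ mod 2971. Extended Euclid on (2971, 783):
2971 = 3·783 + 622
783 = 1·622 + 161
622 = 3·161 + 139
161 = 1·139 + 22
139 = 6·22 + 7
22 = 3·7 + 1
7 = 7·1 + 0
Back-substitute:
1 = 22 − 3·7
1 = −3·139 + 19·22
1 = 19·161 − 22·139
1 = −22·622 + 85·161
1 = 85·783 − 107·622
1 = −107·2971 + 406·783
783⁻¹ ≡ 406 (mod 2971), so k ≡ 406·1901 ≡ 2317 (mod 2971).
x = 185 + 783·2317 = 1814396.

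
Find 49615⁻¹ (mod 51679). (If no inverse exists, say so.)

46446

Extended Euclidean algorithm:
51679 = 1×49615 + 2064
49615 = 24×2064 + 79
2064 = 26×79 + 10
79 = 7×10 + 9
10 = 1×9 + 1
9 = 9×1 + 0
The gcd is 1. Working backward:
1 = 10 − 9
1 = −79 + 8·10
1 = 8·2064 − 209·79
1 = −209·49615 + 5024·2064
1 = 5024·51679 − 5233·49615
So 49615·(-5233) ≡ 1 (mod 51679), and -5233 ≡ 46446 (mod 51679).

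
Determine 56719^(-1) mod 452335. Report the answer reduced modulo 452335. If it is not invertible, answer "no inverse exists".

no inverse exists

Compute gcd(56719, 452335):
452335 = 7·56719 + 55302
56719 = 1·55302 + 1417
55302 = 39·1417 + 39
1417 = 36·39 + 13
39 = 3·13 + 0
The gcd is 13, not 1, hence no inverse exists.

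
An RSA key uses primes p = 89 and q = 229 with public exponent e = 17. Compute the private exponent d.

φ(n) = (p−1)(q−1) = 88·228 = 20064.
Need d with 17·d ≡ 1 (mod 20064). Apply the extended Euclidean algorithm:
20064 = 1180*17 + 4
17 = 4*4 + 1
4 = 4*1 + 0
Back-substitute:
1 = 17 − 4·4
1 = −4·20064 + 4721·17
So 17·4721 ≡ 1 (mod 20064), hence d = 4721.

4721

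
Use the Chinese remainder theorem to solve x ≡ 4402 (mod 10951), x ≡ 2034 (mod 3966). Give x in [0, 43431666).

24797466

Write x = 4402 + 10951·k. Then 10951·k ≡ 2034 − 4402 ≡ 1598 (mod 3966).
Need 10951⁻¹ mod 3966. Extended Euclid on (3966, 3019):
3966 = 1·3019 + 947
3019 = 3·947 + 178
947 = 5·178 + 57
178 = 3·57 + 7
57 = 8·7 + 1
7 = 7·1 + 0
Back-substitute:
1 = 57 − 8·7
1 = −8·178 + 25·57
1 = 25·947 − 133·178
1 = −133·3019 + 424·947
1 = 424·3966 − 557·3019
10951⁻¹ ≡ 3409 (mod 3966), so k ≡ 3409·1598 ≡ 2264 (mod 3966).
x = 4402 + 10951·2264 = 24797466.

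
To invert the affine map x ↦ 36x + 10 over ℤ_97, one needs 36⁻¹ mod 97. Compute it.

gcd(97, 36) by repeated division:
97 = 2×36 + 25
36 = 1×25 + 11
25 = 2×11 + 3
11 = 3×3 + 2
3 = 1×2 + 1
2 = 2×1 + 0
The gcd is 1. Working backward:
1 = 3 − 2
1 = −11 + 4·3
1 = 4·25 − 9·11
1 = −9·36 + 13·25
1 = 13·97 − 35·36
Hence 36⁻¹ ≡ -35 ≡ 62 (mod 97).

62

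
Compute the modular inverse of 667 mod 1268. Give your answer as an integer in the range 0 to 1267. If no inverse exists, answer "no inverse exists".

903

gcd(1268, 667) by repeated division:
1268 = 1×667 + 601
667 = 1×601 + 66
601 = 9×66 + 7
66 = 9×7 + 3
7 = 2×3 + 1
3 = 3×1 + 0
gcd = 1, so the inverse exists. Back-substitute:
1 = 7 − 2·3
1 = −2·66 + 19·7
1 = 19·601 − 173·66
1 = −173·667 + 192·601
1 = 192·1268 − 365·667
Thus 667·(-365) ≡ 1 (mod 1268); reducing, -365 mod 1268 = 903.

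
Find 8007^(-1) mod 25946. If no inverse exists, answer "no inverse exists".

22819

Extended Euclidean algorithm:
25946 = 3×8007 + 1925
8007 = 4×1925 + 307
1925 = 6×307 + 83
307 = 3×83 + 58
83 = 1×58 + 25
58 = 2×25 + 8
25 = 3×8 + 1
8 = 8×1 + 0
The gcd is 1. Working backward:
1 = 25 − 3·8
1 = −3·58 + 7·25
1 = 7·83 − 10·58
1 = −10·307 + 37·83
1 = 37·1925 − 232·307
1 = −232·8007 + 965·1925
1 = 965·25946 − 3127·8007
Thus 8007·(-3127) ≡ 1 (mod 25946); reducing, -3127 mod 25946 = 22819.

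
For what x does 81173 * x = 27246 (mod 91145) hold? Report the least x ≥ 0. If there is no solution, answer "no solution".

44802

First find gcd(81173, 91145):
91145 = 1×81173 + 9972
81173 = 8×9972 + 1397
9972 = 7×1397 + 193
1397 = 7×193 + 46
193 = 4×46 + 9
46 = 5×9 + 1
9 = 9×1 + 0
gcd = 1, so a unique solution mod 91145 exists.
Back-substitute for the Bézout coefficients:
1 = 46 − 5·9
1 = −5·193 + 21·46
1 = 21·1397 − 152·193
1 = −152·9972 + 1085·1397
1 = 1085·81173 − 8832·9972
1 = −8832·91145 + 9917·81173
So 81173·(9917) ≡ 1 (mod 91145), giving 81173⁻¹ ≡ 9917.
x ≡ 81173⁻¹·27246 ≡ 9917·27246 ≡ 44802 (mod 91145).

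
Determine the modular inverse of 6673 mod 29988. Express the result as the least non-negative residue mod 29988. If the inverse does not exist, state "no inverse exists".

Apply the Euclidean algorithm to 29988 and 6673:
29988 = 4·6673 + 3296
6673 = 2·3296 + 81
3296 = 40·81 + 56
81 = 1·56 + 25
56 = 2·25 + 6
25 = 4·6 + 1
6 = 6·1 + 0
Since gcd(6673, 29988) = 1, back-substitute to write 1 as a combination:
1 = 25 − 4·6
1 = −4·56 + 9·25
1 = 9·81 − 13·56
1 = −13·3296 + 529·81
1 = 529·6673 − 1071·3296
1 = −1071·29988 + 4813·6673
So 6673·4813 ≡ 1 (mod 29988).

4813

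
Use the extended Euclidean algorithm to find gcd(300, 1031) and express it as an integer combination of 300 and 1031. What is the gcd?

1

Repeated division:
1031 = 3×300 + 131
300 = 2×131 + 38
131 = 3×38 + 17
38 = 2×17 + 4
17 = 4×4 + 1
4 = 4×1 + 0
gcd(300, 1031) = 1.
Back-substituting:
1 = 17 − 4·4
1 = −4·38 + 9·17
1 = 9·131 − 31·38
1 = −31·300 + 71·131
1 = 71·1031 − 244·300
So 1 = (71)·1031 + (-244)·300.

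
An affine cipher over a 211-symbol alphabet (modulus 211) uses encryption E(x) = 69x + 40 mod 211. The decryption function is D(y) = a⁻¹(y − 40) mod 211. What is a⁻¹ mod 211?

gcd(211, 69) by repeated division:
211 = 3·69 + 4
69 = 17·4 + 1
4 = 4·1 + 0
gcd = 1, so the inverse exists. Back-substitute:
1 = 69 − 17·4
1 = −17·211 + 52·69
So 69·52 ≡ 1 (mod 211).

52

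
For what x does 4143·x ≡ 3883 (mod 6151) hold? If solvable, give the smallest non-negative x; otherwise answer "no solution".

First find gcd(4143, 6151):
6151 = 1*4143 + 2008
4143 = 2*2008 + 127
2008 = 15*127 + 103
127 = 1*103 + 24
103 = 4*24 + 7
24 = 3*7 + 3
7 = 2*3 + 1
3 = 3*1 + 0
gcd = 1, so a unique solution mod 6151 exists.
Back-substitute for the Bézout coefficients:
1 = 7 − 2·3
1 = −2·24 + 7·7
1 = 7·103 − 30·24
1 = −30·127 + 37·103
1 = 37·2008 − 585·127
1 = −585·4143 + 1207·2008
1 = 1207·6151 − 1792·4143
So 4143·(-1792) ≡ 1 (mod 6151), giving 4143⁻¹ ≡ 4359.
x ≡ 4143⁻¹·3883 ≡ 4359·3883 ≡ 4596 (mod 6151).

4596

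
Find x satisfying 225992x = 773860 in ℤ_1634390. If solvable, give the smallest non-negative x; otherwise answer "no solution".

First find gcd(225992, 1634390):
1634390 = 7×225992 + 52446
225992 = 4×52446 + 16208
52446 = 3×16208 + 3822
16208 = 4×3822 + 920
3822 = 4×920 + 142
920 = 6×142 + 68
142 = 2×68 + 6
68 = 11×6 + 2
6 = 3×2 + 0
gcd = 2 and 2 | 773860, so solutions exist. Divide through by 2: 112996x ≡ 386930 (mod 817195).
Now find 112996⁻¹ mod 817195:
817195 = 7·112996 + 26223
112996 = 4·26223 + 8104
26223 = 3·8104 + 1911
8104 = 4·1911 + 460
1911 = 4·460 + 71
460 = 6·71 + 34
71 = 2·34 + 3
34 = 11·3 + 1
3 = 3·1 + 0
Back-substitute:
1 = 34 − 11·3
1 = −11·71 + 23·34
1 = 23·460 − 149·71
1 = −149·1911 + 619·460
1 = 619·8104 − 2625·1911
1 = −2625·26223 + 8494·8104
1 = 8494·112996 − 36601·26223
1 = −36601·817195 + 264701·112996
So 112996⁻¹ ≡ 264701 (mod 817195).
Then x ≡ 264701·386930 ≡ 74190 (mod 817195); the smallest non-negative solution is x = 74190.

74190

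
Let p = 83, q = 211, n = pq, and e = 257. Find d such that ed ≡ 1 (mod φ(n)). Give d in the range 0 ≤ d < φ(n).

17153

φ(n) = (p−1)(q−1) = 82·210 = 17220.
Need d with 257·d ≡ 1 (mod 17220). Apply the extended Euclidean algorithm:
17220 = 67·257 + 1
257 = 257·1 + 0
Back-substitute:
1 = 17220 − 67·257
So 257·(-67) ≡ 1 (mod 17220), hence d ≡ -67 ≡ 17153 (mod 17220).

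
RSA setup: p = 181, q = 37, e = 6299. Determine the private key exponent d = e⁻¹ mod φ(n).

φ(n) = (p−1)(q−1) = 180·36 = 6480.
Need d with 6299·d ≡ 1 (mod 6480). Apply the extended Euclidean algorithm:
6480 = 1·6299 + 181
6299 = 34·181 + 145
181 = 1·145 + 36
145 = 4·36 + 1
36 = 36·1 + 0
Back-substitute:
1 = 145 − 4·36
1 = −4·181 + 5·145
1 = 5·6299 − 174·181
1 = −174·6480 + 179·6299
So 6299·179 ≡ 1 (mod 6480), hence d = 179.

179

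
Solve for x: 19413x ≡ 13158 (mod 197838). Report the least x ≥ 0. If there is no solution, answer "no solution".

7114

First find gcd(19413, 197838):
197838 = 10·19413 + 3708
19413 = 5·3708 + 873
3708 = 4·873 + 216
873 = 4·216 + 9
216 = 24·9 + 0
gcd = 9 and 9 | 13158, so solutions exist. Divide through by 9: 2157x ≡ 1462 (mod 21982).
Now find 2157⁻¹ mod 21982:
21982 = 10*2157 + 412
2157 = 5*412 + 97
412 = 4*97 + 24
97 = 4*24 + 1
24 = 24*1 + 0
Back-substitute:
1 = 97 − 4·24
1 = −4·412 + 17·97
1 = 17·2157 − 89·412
1 = −89·21982 + 907·2157
So 2157⁻¹ ≡ 907 (mod 21982).
Then x ≡ 907·1462 ≡ 7114 (mod 21982); the smallest non-negative solution is x = 7114.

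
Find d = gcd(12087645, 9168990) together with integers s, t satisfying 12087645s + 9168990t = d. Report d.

Euclidean algorithm:
12087645 = 1·9168990 + 2918655
9168990 = 3·2918655 + 413025
2918655 = 7·413025 + 27480
413025 = 15·27480 + 825
27480 = 33·825 + 255
825 = 3·255 + 60
255 = 4·60 + 15
60 = 4·15 + 0
gcd(12087645, 9168990) = 15.
Back-substituting:
15 = 255 − 4·60
15 = −4·825 + 13·255
15 = 13·27480 − 433·825
15 = −433·413025 + 6508·27480
15 = 6508·2918655 − 45989·413025
15 = −45989·9168990 + 144475·2918655
15 = 144475·12087645 − 190464·9168990
So 15 = (144475)·12087645 + (-190464)·9168990.

15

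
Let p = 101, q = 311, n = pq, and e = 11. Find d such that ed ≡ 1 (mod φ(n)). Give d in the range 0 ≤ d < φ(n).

14091

φ(n) = (p−1)(q−1) = 100·310 = 31000.
Need d with 11·d ≡ 1 (mod 31000). Apply the extended Euclidean algorithm:
31000 = 2818*11 + 2
11 = 5*2 + 1
2 = 2*1 + 0
Back-substitute:
1 = 11 − 5·2
1 = −5·31000 + 14091·11
So 11·14091 ≡ 1 (mod 31000), hence d = 14091.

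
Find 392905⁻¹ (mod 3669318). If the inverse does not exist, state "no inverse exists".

Run Euclid on (3669318, 392905):
3669318 = 9×392905 + 133173
392905 = 2×133173 + 126559
133173 = 1×126559 + 6614
126559 = 19×6614 + 893
6614 = 7×893 + 363
893 = 2×363 + 167
363 = 2×167 + 29
167 = 5×29 + 22
29 = 1×22 + 7
22 = 3×7 + 1
7 = 7×1 + 0
gcd = 1, so the inverse exists. Back-substitute:
1 = 22 − 3·7
1 = −3·29 + 4·22
1 = 4·167 − 23·29
1 = −23·363 + 50·167
1 = 50·893 − 123·363
1 = −123·6614 + 911·893
1 = 911·126559 − 17432·6614
1 = −17432·133173 + 18343·126559
1 = 18343·392905 − 54118·133173
1 = −54118·3669318 + 505405·392905
So 392905·505405 ≡ 1 (mod 3669318).

505405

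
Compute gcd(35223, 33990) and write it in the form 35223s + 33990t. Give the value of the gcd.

Apply Euclid's algorithm to 35223 and 33990:
35223 = 1·33990 + 1233
33990 = 27·1233 + 699
1233 = 1·699 + 534
699 = 1·534 + 165
534 = 3·165 + 39
165 = 4·39 + 9
39 = 4·9 + 3
9 = 3·3 + 0
gcd(35223, 33990) = 3.
Working backward:
3 = 39 − 4·9
3 = −4·165 + 17·39
3 = 17·534 − 55·165
3 = −55·699 + 72·534
3 = 72·1233 − 127·699
3 = −127·33990 + 3501·1233
3 = 3501·35223 − 3628·33990
So 3 = (3501)·35223 + (-3628)·33990.

3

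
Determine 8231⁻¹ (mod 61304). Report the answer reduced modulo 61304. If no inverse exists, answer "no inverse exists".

16095

Extended Euclidean algorithm:
61304 = 7*8231 + 3687
8231 = 2*3687 + 857
3687 = 4*857 + 259
857 = 3*259 + 80
259 = 3*80 + 19
80 = 4*19 + 4
19 = 4*4 + 3
4 = 1*3 + 1
3 = 3*1 + 0
Since gcd(8231, 61304) = 1, back-substitute to write 1 as a combination:
1 = 4 − 3
1 = −19 + 5·4
1 = 5·80 − 21·19
1 = −21·259 + 68·80
1 = 68·857 − 225·259
1 = −225·3687 + 968·857
1 = 968·8231 − 2161·3687
1 = −2161·61304 + 16095·8231
So 8231·16095 ≡ 1 (mod 61304).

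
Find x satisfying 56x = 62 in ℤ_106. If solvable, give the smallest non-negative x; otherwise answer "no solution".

First find gcd(56, 106):
106 = 1×56 + 50
56 = 1×50 + 6
50 = 8×6 + 2
6 = 3×2 + 0
gcd = 2 and 2 | 62, so solutions exist. Divide through by 2: 28x ≡ 31 (mod 53).
Now find 28⁻¹ mod 53:
53 = 1·28 + 25
28 = 1·25 + 3
25 = 8·3 + 1
3 = 3·1 + 0
Back-substitute:
1 = 25 − 8·3
1 = −8·28 + 9·25
1 = 9·53 − 17·28
So 28·(-17) ≡ 1 (mod 53), i.e. 28⁻¹ ≡ 36.
Then x ≡ 36·31 ≡ 3 (mod 53); the smallest non-negative solution is x = 3.

3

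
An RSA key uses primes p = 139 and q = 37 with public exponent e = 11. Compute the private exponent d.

φ(n) = (p−1)(q−1) = 138·36 = 4968.
Need d with 11·d ≡ 1 (mod 4968). Apply the extended Euclidean algorithm:
4968 = 451×11 + 7
11 = 1×7 + 4
7 = 1×4 + 3
4 = 1×3 + 1
3 = 3×1 + 0
Back-substitute:
1 = 4 − 3
1 = −7 + 2·4
1 = 2·11 − 3·7
1 = −3·4968 + 1355·11
So 11·1355 ≡ 1 (mod 4968), hence d = 1355.

1355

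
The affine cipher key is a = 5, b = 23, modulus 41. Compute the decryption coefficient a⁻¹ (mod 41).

33

Apply the Euclidean algorithm to 41 and 5:
41 = 8*5 + 1
5 = 5*1 + 0
Since gcd(5, 41) = 1, back-substitute to write 1 as a combination:
1 = 41 − 8·5
So 5·(-8) ≡ 1 (mod 41), and -8 ≡ 33 (mod 41).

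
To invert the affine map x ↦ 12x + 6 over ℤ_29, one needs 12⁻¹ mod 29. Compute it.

Run Euclid on (29, 12):
29 = 2*12 + 5
12 = 2*5 + 2
5 = 2*2 + 1
2 = 2*1 + 0
gcd = 1, so the inverse exists. Back-substitute:
1 = 5 − 2·2
1 = −2·12 + 5·5
1 = 5·29 − 12·12
Hence 12⁻¹ ≡ -12 ≡ 17 (mod 29).

17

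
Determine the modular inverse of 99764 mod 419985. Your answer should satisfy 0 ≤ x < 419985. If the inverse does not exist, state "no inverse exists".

Extended Euclidean algorithm:
419985 = 4*99764 + 20929
99764 = 4*20929 + 16048
20929 = 1*16048 + 4881
16048 = 3*4881 + 1405
4881 = 3*1405 + 666
1405 = 2*666 + 73
666 = 9*73 + 9
73 = 8*9 + 1
9 = 9*1 + 0
gcd = 1, so the inverse exists. Back-substitute:
1 = 73 − 8·9
1 = −8·666 + 73·73
1 = 73·1405 − 154·666
1 = −154·4881 + 535·1405
1 = 535·16048 − 1759·4881
1 = −1759·20929 + 2294·16048
1 = 2294·99764 − 10935·20929
1 = −10935·419985 + 46034·99764
So 99764·46034 ≡ 1 (mod 419985).

46034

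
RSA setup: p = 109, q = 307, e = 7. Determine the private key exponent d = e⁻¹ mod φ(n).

28327

φ(n) = (p−1)(q−1) = 108·306 = 33048.
Need d with 7·d ≡ 1 (mod 33048). Apply the extended Euclidean algorithm:
33048 = 4721×7 + 1
7 = 7×1 + 0
Back-substitute:
1 = 33048 − 4721·7
So 7·(-4721) ≡ 1 (mod 33048), hence d ≡ -4721 ≡ 28327 (mod 33048).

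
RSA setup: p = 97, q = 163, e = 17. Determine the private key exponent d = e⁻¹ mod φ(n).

φ(n) = (p−1)(q−1) = 96·162 = 15552.
Need d with 17·d ≡ 1 (mod 15552). Apply the extended Euclidean algorithm:
15552 = 914×17 + 14
17 = 1×14 + 3
14 = 4×3 + 2
3 = 1×2 + 1
2 = 2×1 + 0
Back-substitute:
1 = 3 − 2
1 = −14 + 5·3
1 = 5·17 − 6·14
1 = −6·15552 + 5489·17
So 17·5489 ≡ 1 (mod 15552), hence d = 5489.

5489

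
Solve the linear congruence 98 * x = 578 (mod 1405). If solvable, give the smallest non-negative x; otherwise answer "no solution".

436

First find gcd(98, 1405):
1405 = 14×98 + 33
98 = 2×33 + 32
33 = 1×32 + 1
32 = 32×1 + 0
gcd = 1, so a unique solution mod 1405 exists.
Back-substitute for the Bézout coefficients:
1 = 33 − 32
1 = −98 + 3·33
1 = 3·1405 − 43·98
So 98·(-43) ≡ 1 (mod 1405), giving 98⁻¹ ≡ 1362.
x ≡ 98⁻¹·578 ≡ 1362·578 ≡ 436 (mod 1405).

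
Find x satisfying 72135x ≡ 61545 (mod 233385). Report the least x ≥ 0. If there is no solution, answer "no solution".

First find gcd(72135, 233385):
233385 = 3·72135 + 16980
72135 = 4·16980 + 4215
16980 = 4·4215 + 120
4215 = 35·120 + 15
120 = 8·15 + 0
gcd = 15 and 15 | 61545, so solutions exist. Divide through by 15: 4809x ≡ 4103 (mod 15559).
Now find 4809⁻¹ mod 15559:
15559 = 3*4809 + 1132
4809 = 4*1132 + 281
1132 = 4*281 + 8
281 = 35*8 + 1
8 = 8*1 + 0
Back-substitute:
1 = 281 − 35·8
1 = −35·1132 + 141·281
1 = 141·4809 − 599·1132
1 = −599·15559 + 1938·4809
So 4809⁻¹ ≡ 1938 (mod 15559).
Then x ≡ 1938·4103 ≡ 965 (mod 15559); the smallest non-negative solution is x = 965.

965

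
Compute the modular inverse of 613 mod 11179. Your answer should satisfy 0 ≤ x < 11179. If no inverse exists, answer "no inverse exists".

1696

gcd(11179, 613) by repeated division:
11179 = 18*613 + 145
613 = 4*145 + 33
145 = 4*33 + 13
33 = 2*13 + 7
13 = 1*7 + 6
7 = 1*6 + 1
6 = 6*1 + 0
The gcd is 1. Working backward:
1 = 7 − 6
1 = −13 + 2·7
1 = 2·33 − 5·13
1 = −5·145 + 22·33
1 = 22·613 − 93·145
1 = −93·11179 + 1696·613
So 613·1696 ≡ 1 (mod 11179).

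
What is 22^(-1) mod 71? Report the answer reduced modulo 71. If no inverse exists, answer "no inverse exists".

42

Run Euclid on (71, 22):
71 = 3*22 + 5
22 = 4*5 + 2
5 = 2*2 + 1
2 = 2*1 + 0
gcd = 1, so the inverse exists. Back-substitute:
1 = 5 − 2·2
1 = −2·22 + 9·5
1 = 9·71 − 29·22
Hence 22⁻¹ ≡ -29 ≡ 42 (mod 71).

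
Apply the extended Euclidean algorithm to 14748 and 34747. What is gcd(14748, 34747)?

1

Euclidean algorithm:
34747 = 2×14748 + 5251
14748 = 2×5251 + 4246
5251 = 1×4246 + 1005
4246 = 4×1005 + 226
1005 = 4×226 + 101
226 = 2×101 + 24
101 = 4×24 + 5
24 = 4×5 + 4
5 = 1×4 + 1
4 = 4×1 + 0
gcd(14748, 34747) = 1.
Back-substituting:
1 = 5 − 4
1 = −24 + 5·5
1 = 5·101 − 21·24
1 = −21·226 + 47·101
1 = 47·1005 − 209·226
1 = −209·4246 + 883·1005
1 = 883·5251 − 1092·4246
1 = −1092·14748 + 3067·5251
1 = 3067·34747 − 7226·14748
So 1 = (3067)·34747 + (-7226)·14748.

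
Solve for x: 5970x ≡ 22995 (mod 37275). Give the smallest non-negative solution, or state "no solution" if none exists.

1596

First find gcd(5970, 37275):
37275 = 6*5970 + 1455
5970 = 4*1455 + 150
1455 = 9*150 + 105
150 = 1*105 + 45
105 = 2*45 + 15
45 = 3*15 + 0
gcd = 15 and 15 | 22995, so solutions exist. Divide through by 15: 398x ≡ 1533 (mod 2485).
Now find 398⁻¹ mod 2485:
2485 = 6·398 + 97
398 = 4·97 + 10
97 = 9·10 + 7
10 = 1·7 + 3
7 = 2·3 + 1
3 = 3·1 + 0
Back-substitute:
1 = 7 − 2·3
1 = −2·10 + 3·7
1 = 3·97 − 29·10
1 = −29·398 + 119·97
1 = 119·2485 − 743·398
So 398·(-743) ≡ 1 (mod 2485), i.e. 398⁻¹ ≡ 1742.
Then x ≡ 1742·1533 ≡ 1596 (mod 2485); the smallest non-negative solution is x = 1596.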